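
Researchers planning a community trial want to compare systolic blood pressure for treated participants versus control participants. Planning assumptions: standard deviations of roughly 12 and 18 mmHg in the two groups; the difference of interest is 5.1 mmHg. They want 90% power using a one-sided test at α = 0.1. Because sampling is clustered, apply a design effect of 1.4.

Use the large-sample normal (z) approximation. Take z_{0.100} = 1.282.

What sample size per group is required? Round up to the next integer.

n = (z_α + z_β)² · (σ₁² + σ₂²) / δ²
  = (1.282 + 1.282)² · (12² + 18² = 468) / 5.1²
  = 6.5741 · 468 / 26.01
  = 118.29
Design effect: 1.4 × 118.29 = 165.60.
Round up → n = 166 per group.

n = 166 per group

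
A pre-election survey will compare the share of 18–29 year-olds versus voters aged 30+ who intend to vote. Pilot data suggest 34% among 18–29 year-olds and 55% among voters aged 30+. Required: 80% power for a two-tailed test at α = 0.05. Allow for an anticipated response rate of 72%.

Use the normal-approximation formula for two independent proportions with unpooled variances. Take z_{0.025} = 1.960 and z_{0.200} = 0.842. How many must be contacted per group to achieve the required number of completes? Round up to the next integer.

n = (z_{α/2} + z_β)² · [p₁(1−p₁) + p₂(1−p₂)] / (p₁ − p₂)²
  = (1.960 + 0.842)² · (0.34·0.66 + 0.55·0.45) / (-0.21)²
  = (2.802)² · (0.2244 + 0.2475) / 0.0441
  = 7.8512 · 0.4719 / 0.0441
  = 84.01
Adjust for 72% response: 84.01 / 0.72 = 116.69.
Round up → n = 117 per group.

n = 117 per group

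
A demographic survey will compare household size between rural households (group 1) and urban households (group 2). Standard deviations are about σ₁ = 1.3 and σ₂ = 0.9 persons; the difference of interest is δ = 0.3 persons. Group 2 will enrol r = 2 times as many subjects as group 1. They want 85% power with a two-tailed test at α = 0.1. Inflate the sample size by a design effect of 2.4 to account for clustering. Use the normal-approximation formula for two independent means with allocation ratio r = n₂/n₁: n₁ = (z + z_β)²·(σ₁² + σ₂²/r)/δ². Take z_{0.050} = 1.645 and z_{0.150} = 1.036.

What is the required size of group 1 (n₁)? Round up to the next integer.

n₁ = 402

n₁ = (z_{α/2} + z_β)² · (σ₁² + σ₂²/r) / δ²
   = (1.645 + 1.036)² · (1.3² + 0.9²/2) / 0.3²
   = 7.1878 · (1.69 + 0.405) / 0.09
   = 7.1878 · 2.095 / 0.09
   = 167.32
Design effect: 2.4 × 167.32 = 401.56.
Round up → n₁ = 402; n₂ = r·n₁ = 2 × 402 = 804.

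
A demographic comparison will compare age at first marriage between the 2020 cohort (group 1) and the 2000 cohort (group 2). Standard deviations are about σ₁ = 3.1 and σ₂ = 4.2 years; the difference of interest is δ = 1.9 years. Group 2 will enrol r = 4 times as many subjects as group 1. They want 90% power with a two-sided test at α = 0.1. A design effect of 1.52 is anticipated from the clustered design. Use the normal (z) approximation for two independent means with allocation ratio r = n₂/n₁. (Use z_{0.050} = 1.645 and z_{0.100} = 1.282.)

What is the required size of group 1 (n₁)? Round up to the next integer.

n₁ = 51

n₁ = (z_{α/2} + z_β)² · (σ₁² + σ₂²/r) / δ²
   = (1.645 + 1.282)² · (3.1² + 4.2²/4) / 1.9²
   = 8.5673 · (9.61 + 4.41) / 3.61
   = 8.5673 · 14.02 / 3.61
   = 33.27
Design effect: 1.52 × 33.27 = 50.57.
Round up → n₁ = 51; n₂ = r·n₁ = 4 × 51 = 204.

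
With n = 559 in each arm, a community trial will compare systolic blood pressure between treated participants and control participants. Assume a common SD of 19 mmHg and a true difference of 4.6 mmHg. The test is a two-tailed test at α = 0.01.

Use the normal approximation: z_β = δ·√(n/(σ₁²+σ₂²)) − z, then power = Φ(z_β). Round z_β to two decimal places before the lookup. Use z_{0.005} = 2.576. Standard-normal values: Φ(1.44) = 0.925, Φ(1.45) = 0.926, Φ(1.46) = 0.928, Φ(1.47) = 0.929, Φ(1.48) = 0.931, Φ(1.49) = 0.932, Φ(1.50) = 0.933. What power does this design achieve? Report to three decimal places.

z_β = δ·√(n/(σ₁²+σ₂²)) − z_{α/2}
    = 4.6 · √(559/722) − 2.576
    = 4.6 · 0.87991 − 2.576
    = 4.0476 − 2.576 = 1.4716 → 1.47
Power = Φ(1.47) = 0.929.

Power ≈ 0.929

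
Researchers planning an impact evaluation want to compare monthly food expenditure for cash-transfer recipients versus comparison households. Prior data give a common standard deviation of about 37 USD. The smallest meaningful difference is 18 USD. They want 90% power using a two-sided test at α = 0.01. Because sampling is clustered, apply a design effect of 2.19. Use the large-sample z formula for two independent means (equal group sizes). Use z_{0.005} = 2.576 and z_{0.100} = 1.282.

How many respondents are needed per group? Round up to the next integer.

n = 276 per group

n = (z_{α/2} + z_β)² · (σ₁² + σ₂²) / δ²
  = (2.576 + 1.282)² · (2·37² = 2738) / 18²
  = 14.8842 · 2738 / 324
  = 125.78
Design effect: 2.19 × 125.78 = 275.46.
Round up → n = 276 per group.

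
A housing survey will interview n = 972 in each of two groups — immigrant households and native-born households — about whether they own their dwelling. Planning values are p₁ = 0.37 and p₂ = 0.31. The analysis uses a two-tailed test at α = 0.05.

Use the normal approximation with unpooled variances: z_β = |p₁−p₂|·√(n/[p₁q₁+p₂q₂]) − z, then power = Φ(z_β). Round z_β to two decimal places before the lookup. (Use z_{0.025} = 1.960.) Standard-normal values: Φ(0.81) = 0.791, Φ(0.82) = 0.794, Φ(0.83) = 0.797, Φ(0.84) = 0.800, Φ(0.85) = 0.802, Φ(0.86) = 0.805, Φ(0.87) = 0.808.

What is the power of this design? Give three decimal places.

z_β = |p₁−p₂|·√(n/[p₁q₁+p₂q₂]) − z_{α/2}
    = 0.06 · √(972/0.4470) − 1.960
    = 0.06 · 46.6315 − 1.960
    = 2.7979 − 1.960 = 0.8379 → 0.84
Power = Φ(0.84) = 0.800.

Power ≈ 0.800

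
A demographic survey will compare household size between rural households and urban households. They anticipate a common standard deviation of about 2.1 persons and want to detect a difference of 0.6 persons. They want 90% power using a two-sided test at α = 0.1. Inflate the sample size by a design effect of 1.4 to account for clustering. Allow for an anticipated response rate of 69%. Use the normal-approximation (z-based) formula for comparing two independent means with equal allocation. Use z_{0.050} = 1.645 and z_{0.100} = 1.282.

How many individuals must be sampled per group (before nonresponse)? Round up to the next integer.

n = (z_{α/2} + z_β)² · (σ₁² + σ₂²) / δ²
  = (1.645 + 1.282)² · (2·2.1² = 8.82) / 0.6²
  = 8.5673 · 8.82 / 0.36
  = 209.90
Design effect: 1.4 × 209.90 = 293.86.
Adjust for 69% response: 293.86 / 0.69 = 425.88.
Round up → n = 426 per group.

n = 426 per group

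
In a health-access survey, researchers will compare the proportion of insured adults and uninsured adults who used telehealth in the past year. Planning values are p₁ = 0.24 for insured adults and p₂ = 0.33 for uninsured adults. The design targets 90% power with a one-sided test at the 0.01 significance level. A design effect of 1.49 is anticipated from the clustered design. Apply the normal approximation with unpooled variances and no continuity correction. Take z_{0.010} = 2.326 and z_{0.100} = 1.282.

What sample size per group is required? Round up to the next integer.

n = (z_α + z_β)² · [p₁(1−p₁) + p₂(1−p₂)] / (p₁ − p₂)²
  = (2.326 + 1.282)² · (0.24·0.76 + 0.33·0.67) / (-0.09)²
  = (3.608)² · (0.1824 + 0.2211) / 0.0081
  = 13.0177 · 0.4035 / 0.0081
  = 648.47
Design effect: 1.49 × 648.47 = 966.22.
Round up → n = 967 per group.

n = 967 per group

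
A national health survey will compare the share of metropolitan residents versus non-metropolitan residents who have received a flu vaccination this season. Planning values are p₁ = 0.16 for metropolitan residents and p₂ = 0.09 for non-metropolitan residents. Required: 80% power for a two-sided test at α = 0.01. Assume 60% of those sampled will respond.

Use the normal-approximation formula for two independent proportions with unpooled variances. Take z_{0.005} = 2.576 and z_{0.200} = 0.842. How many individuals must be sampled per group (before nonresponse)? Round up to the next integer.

n = (z_{α/2} + z_β)² · [p₁(1−p₁) + p₂(1−p₂)] / (p₁ − p₂)²
  = (2.576 + 0.842)² · (0.16·0.84 + 0.09·0.91) / (0.07)²
  = (3.418)² · (0.1344 + 0.0819) / 0.0049
  = 11.6827 · 0.2163 / 0.0049
  = 515.71
Adjust for 60% response: 515.71 / 0.60 = 859.51.
Round up → n = 860 per group.

n = 860 per group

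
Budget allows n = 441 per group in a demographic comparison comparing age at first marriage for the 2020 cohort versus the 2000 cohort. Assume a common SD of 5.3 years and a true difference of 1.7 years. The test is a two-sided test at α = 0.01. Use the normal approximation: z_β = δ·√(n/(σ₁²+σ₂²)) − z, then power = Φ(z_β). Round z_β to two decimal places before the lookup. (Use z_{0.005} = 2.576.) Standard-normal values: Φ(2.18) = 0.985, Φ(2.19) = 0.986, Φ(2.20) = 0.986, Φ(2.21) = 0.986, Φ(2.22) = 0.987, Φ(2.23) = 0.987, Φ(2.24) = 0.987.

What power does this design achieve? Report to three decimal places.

z_β = δ·√(n/(σ₁²+σ₂²)) − z_{α/2}
    = 1.7 · √(441/56.18) − 2.576
    = 1.7 · 2.80174 − 2.576
    = 4.7630 − 2.576 = 2.1870 → 2.19
Power = Φ(2.19) = 0.986.

Power ≈ 0.986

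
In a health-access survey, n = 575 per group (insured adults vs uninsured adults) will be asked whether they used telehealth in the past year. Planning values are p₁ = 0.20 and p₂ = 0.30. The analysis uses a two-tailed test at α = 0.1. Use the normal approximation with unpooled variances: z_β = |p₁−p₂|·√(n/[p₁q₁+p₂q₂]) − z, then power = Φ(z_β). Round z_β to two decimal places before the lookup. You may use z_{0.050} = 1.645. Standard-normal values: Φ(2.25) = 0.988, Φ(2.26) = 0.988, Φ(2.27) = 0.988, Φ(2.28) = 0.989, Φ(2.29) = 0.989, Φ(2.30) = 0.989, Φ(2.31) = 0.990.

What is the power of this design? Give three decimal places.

Power ≈ 0.989

z_β = |p₁−p₂|·√(n/[p₁q₁+p₂q₂]) − z_{α/2}
    = 0.10 · √(575/0.3700) − 1.645
    = 0.10 · 39.4215 − 1.645
    = 3.9421 − 1.645 = 2.2971 → 2.30
Power = Φ(2.30) = 0.989.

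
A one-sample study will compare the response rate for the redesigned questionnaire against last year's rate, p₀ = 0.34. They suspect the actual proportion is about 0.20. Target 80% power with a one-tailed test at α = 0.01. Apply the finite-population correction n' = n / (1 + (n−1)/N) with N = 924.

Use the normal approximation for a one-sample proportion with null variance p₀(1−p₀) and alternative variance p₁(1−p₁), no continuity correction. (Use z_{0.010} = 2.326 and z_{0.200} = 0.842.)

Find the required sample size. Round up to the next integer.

n = 95

n = [z_α·√(p₀q₀) + z_β·√(p₁q₁)]² / (p₁ − p₀)²
  = [2.326·√(0.34·0.66) + 0.842·√(0.20·0.80)]² / (-0.14)²
  = [2.326·0.4737 + 0.842·0.4000]² / 0.0196
  = [1.4386]² / 0.0196
  = 105.60
Finite-population correction (N = 924): 105.60 / (1 + (105.60 − 1)/924) = 94.86.
Round up → n = 95.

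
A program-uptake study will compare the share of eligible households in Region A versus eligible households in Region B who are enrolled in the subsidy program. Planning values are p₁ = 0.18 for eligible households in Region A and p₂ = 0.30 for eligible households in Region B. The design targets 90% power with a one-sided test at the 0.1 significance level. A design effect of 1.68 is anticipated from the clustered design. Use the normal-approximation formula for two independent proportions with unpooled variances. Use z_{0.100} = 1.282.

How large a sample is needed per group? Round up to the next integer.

n = 275 per group

n = (z_α + z_β)² · [p₁(1−p₁) + p₂(1−p₂)] / (p₁ − p₂)²
  = (1.282 + 1.282)² · (0.18·0.82 + 0.30·0.70) / (-0.12)²
  = (2.564)² · (0.1476 + 0.2100) / 0.0144
  = 6.5741 · 0.3576 / 0.0144
  = 163.26
Design effect: 1.68 × 163.26 = 274.27.
Round up → n = 275 per group.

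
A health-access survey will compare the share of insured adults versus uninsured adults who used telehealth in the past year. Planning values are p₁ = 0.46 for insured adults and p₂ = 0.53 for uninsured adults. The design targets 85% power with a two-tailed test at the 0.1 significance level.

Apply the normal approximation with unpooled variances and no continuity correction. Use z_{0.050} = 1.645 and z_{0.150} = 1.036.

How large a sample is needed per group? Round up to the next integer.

n = 730 per group

n = (z_{α/2} + z_β)² · [p₁(1−p₁) + p₂(1−p₂)] / (p₁ − p₂)²
  = (1.645 + 1.036)² · (0.46·0.54 + 0.53·0.47) / (-0.07)²
  = (2.681)² · (0.2484 + 0.2491) / 0.0049
  = 7.1878 · 0.4975 / 0.0049
  = 729.78
Round up → n = 730 per group.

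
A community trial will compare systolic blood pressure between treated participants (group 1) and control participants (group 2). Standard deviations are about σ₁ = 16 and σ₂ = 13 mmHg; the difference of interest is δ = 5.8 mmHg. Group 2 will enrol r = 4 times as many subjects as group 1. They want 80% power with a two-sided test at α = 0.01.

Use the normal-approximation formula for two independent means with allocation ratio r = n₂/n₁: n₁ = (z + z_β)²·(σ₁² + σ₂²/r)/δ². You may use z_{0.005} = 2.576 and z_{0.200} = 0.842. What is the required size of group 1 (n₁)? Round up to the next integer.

n₁ = (z_{α/2} + z_β)² · (σ₁² + σ₂²/r) / δ²
   = (2.576 + 0.842)² · (16² + 13²/4) / 5.8²
   = 11.6827 · (256 + 42.25) / 33.64
   = 11.6827 · 298.25 / 33.64
   = 103.58
Round up → n₁ = 104; n₂ = r·n₁ = 4 × 104 = 416.

n₁ = 104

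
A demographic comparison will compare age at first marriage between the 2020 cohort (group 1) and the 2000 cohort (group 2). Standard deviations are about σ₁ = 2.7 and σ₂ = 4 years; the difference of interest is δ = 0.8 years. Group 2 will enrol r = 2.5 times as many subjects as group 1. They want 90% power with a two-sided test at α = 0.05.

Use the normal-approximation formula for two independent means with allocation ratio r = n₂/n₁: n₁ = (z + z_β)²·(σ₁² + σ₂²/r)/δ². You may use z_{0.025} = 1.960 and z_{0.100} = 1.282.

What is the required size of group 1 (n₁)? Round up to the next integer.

n₁ = (z_{α/2} + z_β)² · (σ₁² + σ₂²/r) / δ²
   = (1.960 + 1.282)² · (2.7² + 4²/2.5) / 0.8²
   = 10.5106 · (7.29 + 6.4) / 0.64
   = 10.5106 · 13.69 / 0.64
   = 224.83
Round up → n₁ = 225; n₂ = r·n₁ = 2.5 × 225 = 563.

n₁ = 225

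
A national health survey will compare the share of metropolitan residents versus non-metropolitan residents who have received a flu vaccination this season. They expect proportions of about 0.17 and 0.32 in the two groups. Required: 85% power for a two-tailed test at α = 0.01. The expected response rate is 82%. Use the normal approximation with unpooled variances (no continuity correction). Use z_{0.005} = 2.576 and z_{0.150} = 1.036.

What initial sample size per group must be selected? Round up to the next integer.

n = 254 per group

n = (z_{α/2} + z_β)² · [p₁(1−p₁) + p₂(1−p₂)] / (p₁ − p₂)²
  = (2.576 + 1.036)² · (0.17·0.83 + 0.32·0.68) / (-0.15)²
  = (3.612)² · (0.1411 + 0.2176) / 0.0225
  = 13.0465 · 0.3587 / 0.0225
  = 207.99
Adjust for 82% response: 207.99 / 0.82 = 253.65.
Round up → n = 254 per group.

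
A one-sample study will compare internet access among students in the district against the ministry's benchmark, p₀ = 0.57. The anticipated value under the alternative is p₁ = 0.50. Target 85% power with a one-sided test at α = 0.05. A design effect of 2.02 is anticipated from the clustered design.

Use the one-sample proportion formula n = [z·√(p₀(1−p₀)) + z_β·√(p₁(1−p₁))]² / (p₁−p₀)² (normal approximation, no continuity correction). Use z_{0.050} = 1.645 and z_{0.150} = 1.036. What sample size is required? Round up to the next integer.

n = [z_α·√(p₀q₀) + z_β·√(p₁q₁)]² / (p₁ − p₀)²
  = [1.645·√(0.57·0.43) + 1.036·√(0.50·0.50)]² / (-0.07)²
  = [1.645·0.4951 + 1.036·0.5000]² / 0.0049
  = [1.3324]² / 0.0049
  = 362.30
Design effect: 2.02 × 362.30 = 731.85.
Round up → n = 732.

n = 732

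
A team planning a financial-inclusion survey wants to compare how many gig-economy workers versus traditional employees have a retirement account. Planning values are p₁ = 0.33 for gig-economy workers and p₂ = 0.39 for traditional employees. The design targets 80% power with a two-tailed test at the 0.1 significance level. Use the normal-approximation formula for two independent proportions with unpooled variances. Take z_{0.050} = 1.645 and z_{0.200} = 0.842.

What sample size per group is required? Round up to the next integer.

n = 789 per group

n = (z_{α/2} + z_β)² · [p₁(1−p₁) + p₂(1−p₂)] / (p₁ − p₂)²
  = (1.645 + 0.842)² · (0.33·0.67 + 0.39·0.61) / (-0.06)²
  = (2.487)² · (0.2211 + 0.2379) / 0.0036
  = 6.1852 · 0.4590 / 0.0036
  = 788.61
Round up → n = 789 per group.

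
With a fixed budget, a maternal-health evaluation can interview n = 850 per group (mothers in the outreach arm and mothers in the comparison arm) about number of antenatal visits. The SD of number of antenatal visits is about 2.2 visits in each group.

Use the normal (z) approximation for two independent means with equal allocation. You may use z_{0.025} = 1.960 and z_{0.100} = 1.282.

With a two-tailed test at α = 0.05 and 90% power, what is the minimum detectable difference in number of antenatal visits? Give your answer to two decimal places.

δ = (z_{α/2} + z_β) · √((σ₁²+σ₂²)/n)
  = (1.960 + 1.282) · √(9.68/850)
  = 3.242 · √0.01139
  = 3.242 · 0.1067
  = 0.3460

Minimum detectable difference ≈ 0.35 visits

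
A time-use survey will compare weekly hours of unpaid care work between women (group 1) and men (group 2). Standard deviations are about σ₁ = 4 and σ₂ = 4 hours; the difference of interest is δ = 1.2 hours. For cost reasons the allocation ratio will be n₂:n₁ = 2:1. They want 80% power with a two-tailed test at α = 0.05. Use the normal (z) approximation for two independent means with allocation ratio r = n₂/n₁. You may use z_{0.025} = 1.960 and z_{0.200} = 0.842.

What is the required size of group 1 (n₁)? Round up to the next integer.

n₁ = (z_{α/2} + z_β)² · (σ₁² + σ₂²/r) / δ²
   = (1.960 + 0.842)² · (4² + 4²/2) / 1.2²
   = 7.8512 · (16 + 8) / 1.44
   = 7.8512 · 24 / 1.44
   = 130.85
Round up → n₁ = 131; n₂ = r·n₁ = 2 × 131 = 262.

n₁ = 131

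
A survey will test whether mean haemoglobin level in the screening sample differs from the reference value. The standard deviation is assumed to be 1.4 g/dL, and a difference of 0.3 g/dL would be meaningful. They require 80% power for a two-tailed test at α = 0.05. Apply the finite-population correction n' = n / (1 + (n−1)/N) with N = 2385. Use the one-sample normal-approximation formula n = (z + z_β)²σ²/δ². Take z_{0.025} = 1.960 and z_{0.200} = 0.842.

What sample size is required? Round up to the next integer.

n = 160

n = (z_{α/2} + z_β)² · σ² / δ²
  = (1.960 + 0.842)² · 1.4² / 0.3²
  = 7.8512 · 1.96 / 0.09
  = 170.98
Finite-population correction (N = 2385): 170.98 / (1 + (170.98 − 1)/2385) = 159.61.
Round up → n = 160.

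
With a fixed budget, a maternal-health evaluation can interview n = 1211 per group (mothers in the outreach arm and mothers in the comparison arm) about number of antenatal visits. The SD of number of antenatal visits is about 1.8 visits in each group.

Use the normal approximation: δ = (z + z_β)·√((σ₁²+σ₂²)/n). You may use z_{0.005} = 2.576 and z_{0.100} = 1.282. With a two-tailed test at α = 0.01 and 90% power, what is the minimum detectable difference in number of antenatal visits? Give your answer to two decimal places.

Minimum detectable difference ≈ 0.28 visits

δ = (z_{α/2} + z_β) · √((σ₁²+σ₂²)/n)
  = (2.576 + 1.282) · √(6.48/1211)
  = 3.858 · √0.00535
  = 3.858 · 0.0732
  = 0.2822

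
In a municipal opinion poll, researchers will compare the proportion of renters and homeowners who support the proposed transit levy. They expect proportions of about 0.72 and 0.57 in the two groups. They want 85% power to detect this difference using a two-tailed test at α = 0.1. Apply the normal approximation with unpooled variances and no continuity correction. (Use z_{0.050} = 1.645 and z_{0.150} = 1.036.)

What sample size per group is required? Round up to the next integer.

n = 143 per group

n = (z_{α/2} + z_β)² · [p₁(1−p₁) + p₂(1−p₂)] / (p₁ − p₂)²
  = (1.645 + 1.036)² · (0.72·0.28 + 0.57·0.43) / (0.15)²
  = (2.681)² · (0.2016 + 0.2451) / 0.0225
  = 7.1878 · 0.4467 / 0.0225
  = 142.70
Round up → n = 143 per group.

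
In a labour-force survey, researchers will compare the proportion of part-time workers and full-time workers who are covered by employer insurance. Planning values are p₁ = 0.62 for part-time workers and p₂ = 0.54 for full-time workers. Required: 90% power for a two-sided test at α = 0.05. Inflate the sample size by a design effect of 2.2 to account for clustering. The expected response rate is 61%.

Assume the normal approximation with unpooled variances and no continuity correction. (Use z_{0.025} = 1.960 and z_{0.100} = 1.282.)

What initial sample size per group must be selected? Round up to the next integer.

n = 2867 per group

n = (z_{α/2} + z_β)² · [p₁(1−p₁) + p₂(1−p₂)] / (p₁ − p₂)²
  = (1.960 + 1.282)² · (0.62·0.38 + 0.54·0.46) / (0.08)²
  = (3.242)² · (0.2356 + 0.2484) / 0.0064
  = 10.5106 · 0.4840 / 0.0064
  = 794.86
Design effect: 2.2 × 794.86 = 1748.70.
Adjust for 61% response: 1748.70 / 0.61 = 2866.71.
Round up → n = 2867 per group.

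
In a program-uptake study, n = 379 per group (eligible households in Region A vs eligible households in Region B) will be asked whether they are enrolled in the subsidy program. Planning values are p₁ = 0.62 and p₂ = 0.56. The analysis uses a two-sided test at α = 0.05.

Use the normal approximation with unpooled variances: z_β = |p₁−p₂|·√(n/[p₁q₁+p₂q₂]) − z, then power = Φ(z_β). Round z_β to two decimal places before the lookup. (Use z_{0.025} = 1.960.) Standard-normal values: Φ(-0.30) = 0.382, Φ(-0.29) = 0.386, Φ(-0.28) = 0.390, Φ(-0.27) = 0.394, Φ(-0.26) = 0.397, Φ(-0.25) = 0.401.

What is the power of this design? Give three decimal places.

z_β = |p₁−p₂|·√(n/[p₁q₁+p₂q₂]) − z_{α/2}
    = 0.06 · √(379/0.4820) − 1.960
    = 0.06 · 28.0412 − 1.960
    = 1.6825 − 1.960 = -0.2775 → -0.28
Power = Φ(-0.28) = 0.390.

Power ≈ 0.390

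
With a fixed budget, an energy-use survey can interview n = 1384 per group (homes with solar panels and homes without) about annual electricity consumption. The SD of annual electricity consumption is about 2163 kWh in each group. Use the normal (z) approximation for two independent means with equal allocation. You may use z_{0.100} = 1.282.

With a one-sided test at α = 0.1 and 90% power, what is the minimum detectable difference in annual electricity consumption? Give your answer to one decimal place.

δ = (z_α + z_β) · √((σ₁²+σ₂²)/n)
  = (1.282 + 1.282) · √(9357138/1384)
  = 2.564 · √6760.9
  = 2.564 · 82.2249
  = 210.8247

Minimum detectable difference ≈ 210.8 kWh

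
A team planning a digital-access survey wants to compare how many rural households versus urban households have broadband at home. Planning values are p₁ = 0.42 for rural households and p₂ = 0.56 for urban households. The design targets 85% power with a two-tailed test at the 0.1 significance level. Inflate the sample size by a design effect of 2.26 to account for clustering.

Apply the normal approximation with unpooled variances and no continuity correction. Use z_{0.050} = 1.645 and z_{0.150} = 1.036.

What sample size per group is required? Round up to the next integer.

n = 407 per group

n = (z_{α/2} + z_β)² · [p₁(1−p₁) + p₂(1−p₂)] / (p₁ − p₂)²
  = (1.645 + 1.036)² · (0.42·0.58 + 0.56·0.44) / (-0.14)²
  = (2.681)² · (0.2436 + 0.2464) / 0.0196
  = 7.1878 · 0.4900 / 0.0196
  = 179.69
Design effect: 2.26 × 179.69 = 406.11.
Round up → n = 407 per group.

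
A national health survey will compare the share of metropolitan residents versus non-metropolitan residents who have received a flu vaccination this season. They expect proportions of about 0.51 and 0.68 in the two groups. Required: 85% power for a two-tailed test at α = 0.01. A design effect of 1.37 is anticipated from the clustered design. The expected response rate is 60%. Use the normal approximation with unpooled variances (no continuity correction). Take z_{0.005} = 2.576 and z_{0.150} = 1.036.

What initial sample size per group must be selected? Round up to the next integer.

n = (z_{α/2} + z_β)² · [p₁(1−p₁) + p₂(1−p₂)] / (p₁ − p₂)²
  = (2.576 + 1.036)² · (0.51·0.49 + 0.68·0.32) / (-0.17)²
  = (3.612)² · (0.2499 + 0.2176) / 0.0289
  = 13.0465 · 0.4675 / 0.0289
  = 211.05
Design effect: 1.37 × 211.05 = 289.13.
Adjust for 60% response: 289.13 / 0.60 = 481.89.
Round up → n = 482 per group.

n = 482 per group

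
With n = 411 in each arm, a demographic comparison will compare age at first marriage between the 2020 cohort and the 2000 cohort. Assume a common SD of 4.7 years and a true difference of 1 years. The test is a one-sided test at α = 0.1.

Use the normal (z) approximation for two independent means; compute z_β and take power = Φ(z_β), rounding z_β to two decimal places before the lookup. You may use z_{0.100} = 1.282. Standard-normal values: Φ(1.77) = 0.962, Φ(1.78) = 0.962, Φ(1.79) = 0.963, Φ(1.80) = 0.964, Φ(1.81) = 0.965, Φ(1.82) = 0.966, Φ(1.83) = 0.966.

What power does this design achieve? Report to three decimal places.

z_β = δ·√(n/(σ₁²+σ₂²)) − z_α
    = 1 · √(411/44.18) − 1.282
    = 1 · 3.05006 − 1.282
    = 3.0501 − 1.282 = 1.7681 → 1.77
Power = Φ(1.77) = 0.962.

Power ≈ 0.962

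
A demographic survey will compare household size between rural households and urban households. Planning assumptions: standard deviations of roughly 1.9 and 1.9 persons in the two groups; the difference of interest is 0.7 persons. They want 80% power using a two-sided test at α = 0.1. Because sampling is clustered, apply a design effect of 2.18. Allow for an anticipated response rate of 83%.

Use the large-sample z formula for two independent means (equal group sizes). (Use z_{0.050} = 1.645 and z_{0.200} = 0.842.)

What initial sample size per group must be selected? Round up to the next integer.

n = 240 per group

n = (z_{α/2} + z_β)² · (σ₁² + σ₂²) / δ²
  = (1.645 + 0.842)² · (1.9² + 1.9² = 7.22) / 0.7²
  = 6.1852 · 7.22 / 0.49
  = 91.14
Design effect: 2.18 × 91.14 = 198.68.
Adjust for 83% response: 198.68 / 0.83 = 239.37.
Round up → n = 240 per group.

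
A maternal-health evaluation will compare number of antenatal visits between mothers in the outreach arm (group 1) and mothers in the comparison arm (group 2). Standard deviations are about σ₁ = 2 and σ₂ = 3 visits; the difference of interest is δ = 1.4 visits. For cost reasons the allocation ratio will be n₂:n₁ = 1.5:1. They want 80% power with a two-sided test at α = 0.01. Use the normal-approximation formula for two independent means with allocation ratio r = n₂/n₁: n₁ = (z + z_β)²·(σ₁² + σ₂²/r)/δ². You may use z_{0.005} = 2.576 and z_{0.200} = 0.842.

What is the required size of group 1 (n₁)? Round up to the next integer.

n₁ = (z_{α/2} + z_β)² · (σ₁² + σ₂²/r) / δ²
   = (2.576 + 0.842)² · (2² + 3²/1.5) / 1.4²
   = 11.6827 · (4 + 6) / 1.96
   = 11.6827 · 10 / 1.96
   = 59.61
Round up → n₁ = 60; n₂ = r·n₁ = 1.5 × 60 = 90.

n₁ = 60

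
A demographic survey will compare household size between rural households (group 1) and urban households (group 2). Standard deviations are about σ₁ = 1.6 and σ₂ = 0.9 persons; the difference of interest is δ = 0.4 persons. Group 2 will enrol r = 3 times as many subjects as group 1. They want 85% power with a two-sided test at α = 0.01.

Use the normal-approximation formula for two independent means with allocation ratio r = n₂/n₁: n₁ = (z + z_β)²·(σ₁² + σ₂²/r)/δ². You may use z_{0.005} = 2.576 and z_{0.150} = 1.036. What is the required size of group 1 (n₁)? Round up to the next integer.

n₁ = (z_{α/2} + z_β)² · (σ₁² + σ₂²/r) / δ²
   = (2.576 + 1.036)² · (1.6² + 0.9²/3) / 0.4²
   = 13.0465 · (2.56 + 0.27) / 0.16
   = 13.0465 · 2.83 / 0.16
   = 230.76
Round up → n₁ = 231; n₂ = r·n₁ = 3 × 231 = 693.

n₁ = 231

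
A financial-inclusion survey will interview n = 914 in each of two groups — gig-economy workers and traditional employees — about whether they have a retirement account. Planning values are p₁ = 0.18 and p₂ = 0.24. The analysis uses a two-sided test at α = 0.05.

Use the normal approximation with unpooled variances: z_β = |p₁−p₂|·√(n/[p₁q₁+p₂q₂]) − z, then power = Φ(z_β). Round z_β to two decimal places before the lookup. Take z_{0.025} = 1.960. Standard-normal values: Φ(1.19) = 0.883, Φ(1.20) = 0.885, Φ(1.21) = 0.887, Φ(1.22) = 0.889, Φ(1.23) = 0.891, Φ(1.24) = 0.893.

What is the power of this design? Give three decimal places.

z_β = |p₁−p₂|·√(n/[p₁q₁+p₂q₂]) − z_{α/2}
    = 0.06 · √(914/0.3300) − 1.960
    = 0.06 · 52.6279 − 1.960
    = 3.1577 − 1.960 = 1.1977 → 1.20
Power = Φ(1.20) = 0.885.

Power ≈ 0.885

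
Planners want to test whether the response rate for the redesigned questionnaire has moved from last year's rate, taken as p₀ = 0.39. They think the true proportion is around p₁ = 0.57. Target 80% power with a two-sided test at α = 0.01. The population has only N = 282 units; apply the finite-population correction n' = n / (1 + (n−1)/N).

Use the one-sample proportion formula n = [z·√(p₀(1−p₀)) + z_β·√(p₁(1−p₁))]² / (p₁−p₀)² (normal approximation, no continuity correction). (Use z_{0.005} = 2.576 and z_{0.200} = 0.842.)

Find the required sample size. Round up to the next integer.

n = 67

n = [z_{α/2}·√(p₀q₀) + z_β·√(p₁q₁)]² / (p₁ − p₀)²
  = [2.576·√(0.39·0.61) + 0.842·√(0.57·0.43)]² / (0.18)²
  = [2.576·0.4877 + 0.842·0.4951]² / 0.0324
  = [1.6733]² / 0.0324
  = 86.42
Finite-population correction (N = 282): 86.42 / (1 + (86.42 − 1)/282) = 66.33.
Round up → n = 67.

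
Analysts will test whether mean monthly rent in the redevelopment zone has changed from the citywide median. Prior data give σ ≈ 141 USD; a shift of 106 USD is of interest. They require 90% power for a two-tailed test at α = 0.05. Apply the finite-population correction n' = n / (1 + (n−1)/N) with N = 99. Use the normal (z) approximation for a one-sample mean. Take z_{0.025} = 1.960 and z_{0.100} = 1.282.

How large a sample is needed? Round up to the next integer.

n = (z_{α/2} + z_β)² · σ² / δ²
  = (1.960 + 1.282)² · 141² / 106²
  = 10.5106 · 19881 / 11236
  = 18.60
Finite-population correction (N = 99): 18.60 / (1 + (18.60 − 1)/99) = 15.79.
Round up → n = 16.

n = 16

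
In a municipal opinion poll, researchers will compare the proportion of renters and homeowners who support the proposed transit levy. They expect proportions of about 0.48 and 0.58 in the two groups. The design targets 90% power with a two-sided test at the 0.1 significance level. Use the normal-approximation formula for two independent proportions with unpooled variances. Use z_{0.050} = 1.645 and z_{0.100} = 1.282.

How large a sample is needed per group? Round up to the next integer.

n = 423 per group

n = (z_{α/2} + z_β)² · [p₁(1−p₁) + p₂(1−p₂)] / (p₁ − p₂)²
  = (1.645 + 1.282)² · (0.48·0.52 + 0.58·0.42) / (-0.10)²
  = (2.927)² · (0.2496 + 0.2436) / 0.0100
  = 8.5673 · 0.4932 / 0.0100
  = 422.54
Round up → n = 423 per group.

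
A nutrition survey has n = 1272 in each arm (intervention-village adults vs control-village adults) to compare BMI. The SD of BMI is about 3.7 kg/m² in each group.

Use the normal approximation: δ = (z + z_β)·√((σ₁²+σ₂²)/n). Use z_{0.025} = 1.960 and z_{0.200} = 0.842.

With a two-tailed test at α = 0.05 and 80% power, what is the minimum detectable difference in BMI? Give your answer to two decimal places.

Minimum detectable difference ≈ 0.41 kg/m²

δ = (z_{α/2} + z_β) · √((σ₁²+σ₂²)/n)
  = (1.960 + 0.842) · √(27.38/1272)
  = 2.802 · √0.02153
  = 2.802 · 0.1467
  = 0.4111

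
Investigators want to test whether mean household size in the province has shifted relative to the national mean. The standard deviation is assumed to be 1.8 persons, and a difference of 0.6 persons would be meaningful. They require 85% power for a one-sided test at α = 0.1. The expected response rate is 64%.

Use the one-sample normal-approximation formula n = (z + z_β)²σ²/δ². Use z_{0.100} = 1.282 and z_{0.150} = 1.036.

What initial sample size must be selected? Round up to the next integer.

n = 76

n = (z_α + z_β)² · σ² / δ²
  = (1.282 + 1.036)² · 1.8² / 0.6²
  = 5.3731 · 3.24 / 0.36
  = 48.36
Adjust for 64% response: 48.36 / 0.64 = 75.56.
Round up → n = 76.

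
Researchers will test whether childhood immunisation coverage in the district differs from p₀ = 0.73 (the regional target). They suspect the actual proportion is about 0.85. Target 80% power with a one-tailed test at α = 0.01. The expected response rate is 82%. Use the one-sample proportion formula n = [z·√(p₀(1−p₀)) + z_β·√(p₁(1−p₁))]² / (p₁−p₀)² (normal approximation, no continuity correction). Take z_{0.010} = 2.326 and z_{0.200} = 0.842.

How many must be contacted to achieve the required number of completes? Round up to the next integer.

n = 151

n = [z_α·√(p₀q₀) + z_β·√(p₁q₁)]² / (p₁ − p₀)²
  = [2.326·√(0.73·0.27) + 0.842·√(0.85·0.15)]² / (0.12)²
  = [2.326·0.4440 + 0.842·0.3571]² / 0.0144
  = [1.3333]² / 0.0144
  = 123.45
Adjust for 82% response: 123.45 / 0.82 = 150.55.
Round up → n = 151.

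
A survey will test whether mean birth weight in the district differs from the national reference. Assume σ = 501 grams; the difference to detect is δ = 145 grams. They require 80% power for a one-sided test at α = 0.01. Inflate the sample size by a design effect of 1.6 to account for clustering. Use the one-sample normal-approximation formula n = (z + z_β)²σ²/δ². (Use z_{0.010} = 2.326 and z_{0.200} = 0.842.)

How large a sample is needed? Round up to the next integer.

n = 192

n = (z_α + z_β)² · σ² / δ²
  = (2.326 + 0.842)² · 501² / 145²
  = 10.0362 · 251001 / 21025
  = 119.81
Design effect: 1.6 × 119.81 = 191.70.
Round up → n = 192.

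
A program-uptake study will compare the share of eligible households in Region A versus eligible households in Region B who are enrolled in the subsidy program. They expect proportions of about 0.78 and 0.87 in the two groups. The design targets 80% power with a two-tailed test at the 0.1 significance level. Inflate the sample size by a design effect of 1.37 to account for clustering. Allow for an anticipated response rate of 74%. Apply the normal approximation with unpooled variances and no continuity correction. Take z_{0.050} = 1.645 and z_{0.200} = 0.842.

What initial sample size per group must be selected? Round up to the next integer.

n = (z_{α/2} + z_β)² · [p₁(1−p₁) + p₂(1−p₂)] / (p₁ − p₂)²
  = (1.645 + 0.842)² · (0.78·0.22 + 0.87·0.13) / (-0.09)²
  = (2.487)² · (0.1716 + 0.1131) / 0.0081
  = 6.1852 · 0.2847 / 0.0081
  = 217.40
Design effect: 1.37 × 217.40 = 297.83.
Adjust for 74% response: 297.83 / 0.74 = 402.48.
Round up → n = 403 per group.

n = 403 per group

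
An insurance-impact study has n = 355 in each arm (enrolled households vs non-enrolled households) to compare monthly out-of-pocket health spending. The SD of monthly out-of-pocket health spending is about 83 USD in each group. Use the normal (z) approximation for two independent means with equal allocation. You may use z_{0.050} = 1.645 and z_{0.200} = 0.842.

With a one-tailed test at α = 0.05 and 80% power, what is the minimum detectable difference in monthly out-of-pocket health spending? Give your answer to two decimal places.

Minimum detectable difference ≈ 15.49 USD

δ = (z_α + z_β) · √((σ₁²+σ₂²)/n)
  = (1.645 + 0.842) · √(13778/355)
  = 2.487 · √38.8113
  = 2.487 · 6.2299
  = 15.4937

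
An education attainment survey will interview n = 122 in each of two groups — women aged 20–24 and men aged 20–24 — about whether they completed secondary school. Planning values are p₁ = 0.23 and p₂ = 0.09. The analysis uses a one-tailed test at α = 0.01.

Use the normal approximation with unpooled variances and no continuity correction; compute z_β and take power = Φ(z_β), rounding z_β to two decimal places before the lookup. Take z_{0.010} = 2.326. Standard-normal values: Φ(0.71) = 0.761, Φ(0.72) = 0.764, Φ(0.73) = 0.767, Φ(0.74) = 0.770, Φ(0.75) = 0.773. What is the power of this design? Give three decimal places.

Power ≈ 0.761

z_β = |p₁−p₂|·√(n/[p₁q₁+p₂q₂]) − z_α
    = 0.14 · √(122/0.2590) − 2.326
    = 0.14 · 21.7035 − 2.326
    = 3.0385 − 2.326 = 0.7125 → 0.71
Power = Φ(0.71) = 0.761.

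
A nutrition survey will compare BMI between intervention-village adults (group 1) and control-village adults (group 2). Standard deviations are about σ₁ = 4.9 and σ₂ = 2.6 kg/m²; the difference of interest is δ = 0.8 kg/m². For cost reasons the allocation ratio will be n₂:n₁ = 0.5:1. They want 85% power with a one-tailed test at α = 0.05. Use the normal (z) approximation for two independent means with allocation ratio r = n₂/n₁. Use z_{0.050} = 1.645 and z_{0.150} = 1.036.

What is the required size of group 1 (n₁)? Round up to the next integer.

n₁ = (z_α + z_β)² · (σ₁² + σ₂²/r) / δ²
   = (1.645 + 1.036)² · (4.9² + 2.6²/0.5) / 0.8²
   = 7.1878 · (24.01 + 13.52) / 0.64
   = 7.1878 · 37.53 / 0.64
   = 421.49
Round up → n₁ = 422; n₂ = r·n₁ = 0.5 × 422 = 211.

n₁ = 422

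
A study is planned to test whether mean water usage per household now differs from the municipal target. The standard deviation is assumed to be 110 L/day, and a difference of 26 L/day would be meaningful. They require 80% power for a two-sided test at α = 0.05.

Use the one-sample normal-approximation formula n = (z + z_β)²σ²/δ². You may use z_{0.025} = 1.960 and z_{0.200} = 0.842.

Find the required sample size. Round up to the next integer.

n = 141

n = (z_{α/2} + z_β)² · σ² / δ²
  = (1.960 + 0.842)² · 110² / 26²
  = 7.8512 · 12100 / 676
  = 140.53
Round up → n = 141.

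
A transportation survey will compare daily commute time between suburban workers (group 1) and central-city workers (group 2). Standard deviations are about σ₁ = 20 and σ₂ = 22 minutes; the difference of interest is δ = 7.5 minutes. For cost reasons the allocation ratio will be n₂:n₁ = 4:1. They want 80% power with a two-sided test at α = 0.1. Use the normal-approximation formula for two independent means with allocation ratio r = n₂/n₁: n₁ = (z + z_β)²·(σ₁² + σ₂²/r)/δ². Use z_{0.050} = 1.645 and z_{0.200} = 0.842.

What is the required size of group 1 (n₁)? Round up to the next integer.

n₁ = 58

n₁ = (z_{α/2} + z_β)² · (σ₁² + σ₂²/r) / δ²
   = (1.645 + 0.842)² · (20² + 22²/4) / 7.5²
   = 6.1852 · (400 + 121) / 56.25
   = 6.1852 · 521 / 56.25
   = 57.29
Round up → n₁ = 58; n₂ = r·n₁ = 4 × 58 = 232.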